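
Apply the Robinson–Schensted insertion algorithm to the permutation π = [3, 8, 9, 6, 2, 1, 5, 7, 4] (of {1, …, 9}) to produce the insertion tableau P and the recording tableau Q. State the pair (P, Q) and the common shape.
P = [1, 4, 7] / [2, 5, 9] / [3, 6] / [8];  Q = [1, 2, 3] / [4, 7, 8] / [5, 9] / [6];  common shape = (3, 3, 2, 1)

Row-insert the values π_1, π_2, … into P one at a time, bumping the leftmost entry strictly greater than the inserted value down to the next row. The recording tableau Q records, in position (i, j), the step at which that cell was added to P.
  Insert 3 (step 1): P = [3];  Q = [1]
  Insert 8 (step 2): P = [3, 8];  Q = [1, 2]
  Insert 9 (step 3): P = [3, 8, 9];  Q = [1, 2, 3]
  Insert 6 (step 4): P = [3, 6, 9] / [8];  Q = [1, 2, 3] / [4]
  Insert 2 (step 5): P = [2, 6, 9] / [3] / [8];  Q = [1, 2, 3] / [4] / [5]
  Insert 1 (step 6): P = [1, 6, 9] / [2] / [3] / [8];  Q = [1, 2, 3] / [4] / [5] / [6]
  Insert 5 (step 7): P = [1, 5, 9] / [2, 6] / [3] / [8];  Q = [1, 2, 3] / [4, 7] / [5] / [6]
  Insert 7 (step 8): P = [1, 5, 7] / [2, 6, 9] / [3] / [8];  Q = [1, 2, 3] / [4, 7, 8] / [5] / [6]
  Insert 4 (step 9): P = [1, 4, 7] / [2, 5, 9] / [3, 6] / [8];  Q = [1, 2, 3] / [4, 7, 8] / [5, 9] / [6]
Final shape: (3, 3, 2, 1).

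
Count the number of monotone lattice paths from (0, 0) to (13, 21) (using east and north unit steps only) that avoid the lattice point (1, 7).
Number of paths = 850722160

Total paths from (0, 0) to (13, 21): C(34, 13) = 927983760. Paths through (1, 7): (paths (0, 0) → (1, 7)) × (paths (1, 7) → (13, 21)) = C(8, 1) · C(26, 12) = 8 · 9657700 = 77261600. Avoidance count = 927983760 − 77261600 = 850722160.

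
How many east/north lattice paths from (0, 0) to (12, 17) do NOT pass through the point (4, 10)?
Number of paths = 45454500

Total paths from (0, 0) to (12, 17): C(29, 12) = 51895935. Paths through (4, 10): (paths (0, 0) → (4, 10)) × (paths (4, 10) → (12, 17)) = C(14, 4) · C(15, 8) = 1001 · 6435 = 6441435. Avoidance count = 51895935 − 6441435 = 45454500.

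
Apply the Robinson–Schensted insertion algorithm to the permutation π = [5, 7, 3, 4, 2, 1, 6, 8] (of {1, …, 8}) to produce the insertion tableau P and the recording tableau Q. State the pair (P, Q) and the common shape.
P = [1, 4, 6, 8] / [2, 7] / [3] / [5];  Q = [1, 2, 7, 8] / [3, 4] / [5] / [6];  common shape = (4, 2, 1, 1)

Row-insert the values π_1, π_2, … into P one at a time, bumping the leftmost entry strictly greater than the inserted value down to the next row. The recording tableau Q records, in position (i, j), the step at which that cell was added to P.
  Insert 5 (step 1): P = [5];  Q = [1]
  Insert 7 (step 2): P = [5, 7];  Q = [1, 2]
  Insert 3 (step 3): P = [3, 7] / [5];  Q = [1, 2] / [3]
  Insert 4 (step 4): P = [3, 4] / [5, 7];  Q = [1, 2] / [3, 4]
  Insert 2 (step 5): P = [2, 4] / [3, 7] / [5];  Q = [1, 2] / [3, 4] / [5]
  Insert 1 (step 6): P = [1, 4] / [2, 7] / [3] / [5];  Q = [1, 2] / [3, 4] / [5] / [6]
  Insert 6 (step 7): P = [1, 4, 6] / [2, 7] / [3] / [5];  Q = [1, 2, 7] / [3, 4] / [5] / [6]
  Insert 8 (step 8): P = [1, 4, 6, 8] / [2, 7] / [3] / [5];  Q = [1, 2, 7, 8] / [3, 4] / [5] / [6]
Final shape: (4, 2, 1, 1).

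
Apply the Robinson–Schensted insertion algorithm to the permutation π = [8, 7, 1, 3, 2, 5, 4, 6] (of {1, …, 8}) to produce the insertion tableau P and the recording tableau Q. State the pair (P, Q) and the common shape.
P = [1, 2, 4, 6] / [3, 5] / [7] / [8];  Q = [1, 4, 6, 8] / [2, 7] / [3] / [5];  common shape = (4, 2, 1, 1)

Row-insert the values π_1, π_2, … into P one at a time, bumping the leftmost entry strictly greater than the inserted value down to the next row. The recording tableau Q records, in position (i, j), the step at which that cell was added to P.
  Insert 8 (step 1): P = [8];  Q = [1]
  Insert 7 (step 2): P = [7] / [8];  Q = [1] / [2]
  Insert 1 (step 3): P = [1] / [7] / [8];  Q = [1] / [2] / [3]
  Insert 3 (step 4): P = [1, 3] / [7] / [8];  Q = [1, 4] / [2] / [3]
  Insert 2 (step 5): P = [1, 2] / [3] / [7] / [8];  Q = [1, 4] / [2] / [3] / [5]
  Insert 5 (step 6): P = [1, 2, 5] / [3] / [7] / [8];  Q = [1, 4, 6] / [2] / [3] / [5]
  Insert 4 (step 7): P = [1, 2, 4] / [3, 5] / [7] / [8];  Q = [1, 4, 6] / [2, 7] / [3] / [5]
  Insert 6 (step 8): P = [1, 2, 4, 6] / [3, 5] / [7] / [8];  Q = [1, 4, 6, 8] / [2, 7] / [3] / [5]
Final shape: (4, 2, 1, 1).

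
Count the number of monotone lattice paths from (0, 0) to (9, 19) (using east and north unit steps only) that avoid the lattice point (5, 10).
Number of paths = 4759755

Total paths from (0, 0) to (9, 19): C(28, 9) = 6906900. Paths through (5, 10): (paths (0, 0) → (5, 10)) × (paths (5, 10) → (9, 19)) = C(15, 5) · C(13, 4) = 3003 · 715 = 2147145. Avoidance count = 6906900 − 2147145 = 4759755.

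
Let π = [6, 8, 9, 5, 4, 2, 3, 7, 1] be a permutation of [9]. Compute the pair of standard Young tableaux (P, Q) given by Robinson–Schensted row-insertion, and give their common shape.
P = [1, 3, 7] / [2, 8, 9] / [4] / [5] / [6];  Q = [1, 2, 3] / [4, 7, 8] / [5] / [6] / [9];  common shape = (3, 3, 1, 1, 1)

Row-insert the values π_1, π_2, … into P one at a time, bumping the leftmost entry strictly greater than the inserted value down to the next row. The recording tableau Q records, in position (i, j), the step at which that cell was added to P.
  Insert 6 (step 1): P = [6];  Q = [1]
  Insert 8 (step 2): P = [6, 8];  Q = [1, 2]
  Insert 9 (step 3): P = [6, 8, 9];  Q = [1, 2, 3]
  Insert 5 (step 4): P = [5, 8, 9] / [6];  Q = [1, 2, 3] / [4]
  Insert 4 (step 5): P = [4, 8, 9] / [5] / [6];  Q = [1, 2, 3] / [4] / [5]
  Insert 2 (step 6): P = [2, 8, 9] / [4] / [5] / [6];  Q = [1, 2, 3] / [4] / [5] / [6]
  Insert 3 (step 7): P = [2, 3, 9] / [4, 8] / [5] / [6];  Q = [1, 2, 3] / [4, 7] / [5] / [6]
  Insert 7 (step 8): P = [2, 3, 7] / [4, 8, 9] / [5] / [6];  Q = [1, 2, 3] / [4, 7, 8] / [5] / [6]
  Insert 1 (step 9): P = [1, 3, 7] / [2, 8, 9] / [4] / [5] / [6];  Q = [1, 2, 3] / [4, 7, 8] / [5] / [6] / [9]
Final shape: (3, 3, 1, 1, 1).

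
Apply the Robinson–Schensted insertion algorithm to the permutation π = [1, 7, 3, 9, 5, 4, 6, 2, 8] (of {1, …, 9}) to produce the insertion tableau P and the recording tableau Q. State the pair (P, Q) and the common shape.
P = [1, 2, 4, 6, 8] / [3, 9] / [5] / [7];  Q = [1, 2, 4, 7, 9] / [3, 5] / [6] / [8];  common shape = (5, 2, 1, 1)

Row-insert the values π_1, π_2, … into P one at a time, bumping the leftmost entry strictly greater than the inserted value down to the next row. The recording tableau Q records, in position (i, j), the step at which that cell was added to P.
  Insert 1 (step 1): P = [1];  Q = [1]
  Insert 7 (step 2): P = [1, 7];  Q = [1, 2]
  Insert 3 (step 3): P = [1, 3] / [7];  Q = [1, 2] / [3]
  Insert 9 (step 4): P = [1, 3, 9] / [7];  Q = [1, 2, 4] / [3]
  Insert 5 (step 5): P = [1, 3, 5] / [7, 9];  Q = [1, 2, 4] / [3, 5]
  Insert 4 (step 6): P = [1, 3, 4] / [5, 9] / [7];  Q = [1, 2, 4] / [3, 5] / [6]
  Insert 6 (step 7): P = [1, 3, 4, 6] / [5, 9] / [7];  Q = [1, 2, 4, 7] / [3, 5] / [6]
  Insert 2 (step 8): P = [1, 2, 4, 6] / [3, 9] / [5] / [7];  Q = [1, 2, 4, 7] / [3, 5] / [6] / [8]
  Insert 8 (step 9): P = [1, 2, 4, 6, 8] / [3, 9] / [5] / [7];  Q = [1, 2, 4, 7, 9] / [3, 5] / [6] / [8]
Final shape: (5, 2, 1, 1).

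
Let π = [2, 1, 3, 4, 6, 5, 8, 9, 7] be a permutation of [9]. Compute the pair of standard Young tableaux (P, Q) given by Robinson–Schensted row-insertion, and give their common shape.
P = [1, 3, 4, 5, 7, 9] / [2, 6, 8];  Q = [1, 3, 4, 5, 7, 8] / [2, 6, 9];  common shape = (6, 3)

Row-insert the values π_1, π_2, … into P one at a time, bumping the leftmost entry strictly greater than the inserted value down to the next row. The recording tableau Q records, in position (i, j), the step at which that cell was added to P.
  Insert 2 (step 1): P = [2];  Q = [1]
  Insert 1 (step 2): P = [1] / [2];  Q = [1] / [2]
  Insert 3 (step 3): P = [1, 3] / [2];  Q = [1, 3] / [2]
  Insert 4 (step 4): P = [1, 3, 4] / [2];  Q = [1, 3, 4] / [2]
  Insert 6 (step 5): P = [1, 3, 4, 6] / [2];  Q = [1, 3, 4, 5] / [2]
  Insert 5 (step 6): P = [1, 3, 4, 5] / [2, 6];  Q = [1, 3, 4, 5] / [2, 6]
  Insert 8 (step 7): P = [1, 3, 4, 5, 8] / [2, 6];  Q = [1, 3, 4, 5, 7] / [2, 6]
  Insert 9 (step 8): P = [1, 3, 4, 5, 8, 9] / [2, 6];  Q = [1, 3, 4, 5, 7, 8] / [2, 6]
  Insert 7 (step 9): P = [1, 3, 4, 5, 7, 9] / [2, 6, 8];  Q = [1, 3, 4, 5, 7, 8] / [2, 6, 9]
Final shape: (6, 3).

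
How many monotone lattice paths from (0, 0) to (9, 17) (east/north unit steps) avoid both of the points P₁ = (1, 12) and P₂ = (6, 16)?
Number of paths = 2815919

Inclusion–exclusion. Total paths: C(26, 9) = 3124550. Through P₁: C(13, 1)·C(13, 8) = 16731. Through P₂: C(22, 6)·C(4, 3) = 298452. Since P₁ is strictly southwest of P₂, a monotone path through both must visit P₁ then P₂; paths through both = C(13, 1)·C(9, 5)·C(4, 3) = 6552. Avoid both = 3124550 − 16731 − 298452 + 6552 = 2815919.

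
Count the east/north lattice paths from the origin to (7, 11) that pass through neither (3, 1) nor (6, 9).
Number of paths = 14785

Inclusion–exclusion. Total paths: C(18, 7) = 31824. Through P₁: C(4, 3)·C(14, 4) = 4004. Through P₂: C(15, 6)·C(3, 1) = 15015. Since P₁ is strictly southwest of P₂, a monotone path through both must visit P₁ then P₂; paths through both = C(4, 3)·C(11, 3)·C(3, 1) = 1980. Avoid both = 31824 − 4004 − 15015 + 1980 = 14785.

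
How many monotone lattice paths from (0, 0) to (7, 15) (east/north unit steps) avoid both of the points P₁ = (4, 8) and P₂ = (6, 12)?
Number of paths = 66588

Inclusion–exclusion. Total paths: C(22, 7) = 170544. Through P₁: C(12, 4)·C(10, 3) = 59400. Through P₂: C(18, 6)·C(4, 1) = 74256. Since P₁ is strictly southwest of P₂, a monotone path through both must visit P₁ then P₂; paths through both = C(12, 4)·C(6, 2)·C(4, 1) = 29700. Avoid both = 170544 − 59400 − 74256 + 29700 = 66588.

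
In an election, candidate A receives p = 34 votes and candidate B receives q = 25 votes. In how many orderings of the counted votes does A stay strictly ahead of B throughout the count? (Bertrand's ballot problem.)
Strict-lead orderings = 4619594057037687

Total orderings of the 59 votes with 34 for A: C(59, 34) = 30284005485024837. By the Bertrand ballot formula (Cycle Lemma / reflection principle), the number of orderings in which A is strictly ahead of B throughout is (p − q)/(p + q) · C(p + q, p) = (34 − 25)/(34 + 25) · 30284005485024837 = 4619594057037687.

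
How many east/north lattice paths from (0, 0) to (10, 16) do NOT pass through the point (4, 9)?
Number of paths = 4084795

Total paths from (0, 0) to (10, 16): C(26, 10) = 5311735. Paths through (4, 9): (paths (0, 0) → (4, 9)) × (paths (4, 9) → (10, 16)) = C(13, 4) · C(13, 6) = 715 · 1716 = 1226940. Avoidance count = 5311735 − 1226940 = 4084795.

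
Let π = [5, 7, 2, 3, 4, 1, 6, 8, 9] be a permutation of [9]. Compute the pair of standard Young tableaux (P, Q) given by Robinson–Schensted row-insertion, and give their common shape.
P = [1, 3, 4, 6, 8, 9] / [2, 7] / [5];  Q = [1, 2, 5, 7, 8, 9] / [3, 4] / [6];  common shape = (6, 2, 1)

Row-insert the values π_1, π_2, … into P one at a time, bumping the leftmost entry strictly greater than the inserted value down to the next row. The recording tableau Q records, in position (i, j), the step at which that cell was added to P.
  Insert 5 (step 1): P = [5];  Q = [1]
  Insert 7 (step 2): P = [5, 7];  Q = [1, 2]
  Insert 2 (step 3): P = [2, 7] / [5];  Q = [1, 2] / [3]
  Insert 3 (step 4): P = [2, 3] / [5, 7];  Q = [1, 2] / [3, 4]
  Insert 4 (step 5): P = [2, 3, 4] / [5, 7];  Q = [1, 2, 5] / [3, 4]
  Insert 1 (step 6): P = [1, 3, 4] / [2, 7] / [5];  Q = [1, 2, 5] / [3, 4] / [6]
  Insert 6 (step 7): P = [1, 3, 4, 6] / [2, 7] / [5];  Q = [1, 2, 5, 7] / [3, 4] / [6]
  Insert 8 (step 8): P = [1, 3, 4, 6, 8] / [2, 7] / [5];  Q = [1, 2, 5, 7, 8] / [3, 4] / [6]
  Insert 9 (step 9): P = [1, 3, 4, 6, 8, 9] / [2, 7] / [5];  Q = [1, 2, 5, 7, 8, 9] / [3, 4] / [6]
Final shape: (6, 2, 1).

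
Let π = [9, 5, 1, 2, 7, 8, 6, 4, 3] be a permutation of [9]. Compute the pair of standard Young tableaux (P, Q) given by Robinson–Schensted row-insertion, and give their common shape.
P = [1, 2, 3, 8] / [4, 6] / [5] / [7] / [9];  Q = [1, 4, 5, 6] / [2, 7] / [3] / [8] / [9];  common shape = (4, 2, 1, 1, 1)

Row-insert the values π_1, π_2, … into P one at a time, bumping the leftmost entry strictly greater than the inserted value down to the next row. The recording tableau Q records, in position (i, j), the step at which that cell was added to P.
  Insert 9 (step 1): P = [9];  Q = [1]
  Insert 5 (step 2): P = [5] / [9];  Q = [1] / [2]
  Insert 1 (step 3): P = [1] / [5] / [9];  Q = [1] / [2] / [3]
  Insert 2 (step 4): P = [1, 2] / [5] / [9];  Q = [1, 4] / [2] / [3]
  Insert 7 (step 5): P = [1, 2, 7] / [5] / [9];  Q = [1, 4, 5] / [2] / [3]
  Insert 8 (step 6): P = [1, 2, 7, 8] / [5] / [9];  Q = [1, 4, 5, 6] / [2] / [3]
  Insert 6 (step 7): P = [1, 2, 6, 8] / [5, 7] / [9];  Q = [1, 4, 5, 6] / [2, 7] / [3]
  Insert 4 (step 8): P = [1, 2, 4, 8] / [5, 6] / [7] / [9];  Q = [1, 4, 5, 6] / [2, 7] / [3] / [8]
  Insert 3 (step 9): P = [1, 2, 3, 8] / [4, 6] / [5] / [7] / [9];  Q = [1, 4, 5, 6] / [2, 7] / [3] / [8] / [9]
Final shape: (4, 2, 1, 1, 1).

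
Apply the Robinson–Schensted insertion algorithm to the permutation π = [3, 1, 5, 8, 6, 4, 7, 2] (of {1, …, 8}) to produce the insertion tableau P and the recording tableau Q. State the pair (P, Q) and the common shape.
P = [1, 2, 6, 7] / [3, 4] / [5] / [8];  Q = [1, 3, 4, 7] / [2, 5] / [6] / [8];  common shape = (4, 2, 1, 1)

Row-insert the values π_1, π_2, … into P one at a time, bumping the leftmost entry strictly greater than the inserted value down to the next row. The recording tableau Q records, in position (i, j), the step at which that cell was added to P.
  Insert 3 (step 1): P = [3];  Q = [1]
  Insert 1 (step 2): P = [1] / [3];  Q = [1] / [2]
  Insert 5 (step 3): P = [1, 5] / [3];  Q = [1, 3] / [2]
  Insert 8 (step 4): P = [1, 5, 8] / [3];  Q = [1, 3, 4] / [2]
  Insert 6 (step 5): P = [1, 5, 6] / [3, 8];  Q = [1, 3, 4] / [2, 5]
  Insert 4 (step 6): P = [1, 4, 6] / [3, 5] / [8];  Q = [1, 3, 4] / [2, 5] / [6]
  Insert 7 (step 7): P = [1, 4, 6, 7] / [3, 5] / [8];  Q = [1, 3, 4, 7] / [2, 5] / [6]
  Insert 2 (step 8): P = [1, 2, 6, 7] / [3, 4] / [5] / [8];  Q = [1, 3, 4, 7] / [2, 5] / [6] / [8]
Final shape: (4, 2, 1, 1).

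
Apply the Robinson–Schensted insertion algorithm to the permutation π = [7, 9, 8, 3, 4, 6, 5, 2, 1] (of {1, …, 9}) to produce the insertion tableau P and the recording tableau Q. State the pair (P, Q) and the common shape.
P = [1, 4, 5] / [2, 8] / [3] / [6] / [7] / [9];  Q = [1, 2, 6] / [3, 5] / [4] / [7] / [8] / [9];  common shape = (3, 2, 1, 1, 1, 1)

Row-insert the values π_1, π_2, … into P one at a time, bumping the leftmost entry strictly greater than the inserted value down to the next row. The recording tableau Q records, in position (i, j), the step at which that cell was added to P.
  Insert 7 (step 1): P = [7];  Q = [1]
  Insert 9 (step 2): P = [7, 9];  Q = [1, 2]
  Insert 8 (step 3): P = [7, 8] / [9];  Q = [1, 2] / [3]
  Insert 3 (step 4): P = [3, 8] / [7] / [9];  Q = [1, 2] / [3] / [4]
  Insert 4 (step 5): P = [3, 4] / [7, 8] / [9];  Q = [1, 2] / [3, 5] / [4]
  Insert 6 (step 6): P = [3, 4, 6] / [7, 8] / [9];  Q = [1, 2, 6] / [3, 5] / [4]
  Insert 5 (step 7): P = [3, 4, 5] / [6, 8] / [7] / [9];  Q = [1, 2, 6] / [3, 5] / [4] / [7]
  Insert 2 (step 8): P = [2, 4, 5] / [3, 8] / [6] / [7] / [9];  Q = [1, 2, 6] / [3, 5] / [4] / [7] / [8]
  Insert 1 (step 9): P = [1, 4, 5] / [2, 8] / [3] / [6] / [7] / [9];  Q = [1, 2, 6] / [3, 5] / [4] / [7] / [8] / [9]
Final shape: (3, 2, 1, 1, 1, 1).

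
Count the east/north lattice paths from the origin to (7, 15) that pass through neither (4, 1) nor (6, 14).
Number of paths = 90674

Inclusion–exclusion. Total paths: C(22, 7) = 170544. Through P₁: C(5, 4)·C(17, 3) = 3400. Through P₂: C(20, 6)·C(2, 1) = 77520. Since P₁ is strictly southwest of P₂, a monotone path through both must visit P₁ then P₂; paths through both = C(5, 4)·C(15, 2)·C(2, 1) = 1050. Avoid both = 170544 − 3400 − 77520 + 1050 = 90674.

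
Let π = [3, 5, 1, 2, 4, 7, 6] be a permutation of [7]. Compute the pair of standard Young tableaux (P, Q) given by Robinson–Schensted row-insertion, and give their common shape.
P = [1, 2, 4, 6] / [3, 5, 7];  Q = [1, 2, 5, 6] / [3, 4, 7];  common shape = (4, 3)

Row-insert the values π_1, π_2, … into P one at a time, bumping the leftmost entry strictly greater than the inserted value down to the next row. The recording tableau Q records, in position (i, j), the step at which that cell was added to P.
  Insert 3 (step 1): P = [3];  Q = [1]
  Insert 5 (step 2): P = [3, 5];  Q = [1, 2]
  Insert 1 (step 3): P = [1, 5] / [3];  Q = [1, 2] / [3]
  Insert 2 (step 4): P = [1, 2] / [3, 5];  Q = [1, 2] / [3, 4]
  Insert 4 (step 5): P = [1, 2, 4] / [3, 5];  Q = [1, 2, 5] / [3, 4]
  Insert 7 (step 6): P = [1, 2, 4, 7] / [3, 5];  Q = [1, 2, 5, 6] / [3, 4]
  Insert 6 (step 7): P = [1, 2, 4, 6] / [3, 5, 7];  Q = [1, 2, 5, 6] / [3, 4, 7]
Final shape: (4, 3).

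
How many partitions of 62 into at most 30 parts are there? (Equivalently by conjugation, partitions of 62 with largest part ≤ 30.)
p(62, parts ≤ 30) = 1264685

Use the recurrence p(n, m) = p(n, m−1) + p(n−m, m): either the largest part is < m (count p(n, m−1)) or the largest part is exactly m (remove one copy of m, count p(n−m, m)). With p(0, ·) = 1 this gives p(62, parts ≤ 30) = 1264685. (By conjugating Young diagrams, this also counts partitions of 62 into at most 30 parts.)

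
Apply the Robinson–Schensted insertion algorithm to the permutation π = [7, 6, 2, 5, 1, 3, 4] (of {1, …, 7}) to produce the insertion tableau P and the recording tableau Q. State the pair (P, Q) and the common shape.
P = [1, 3, 4] / [2, 5] / [6] / [7];  Q = [1, 4, 7] / [2, 6] / [3] / [5];  common shape = (3, 2, 1, 1)

Row-insert the values π_1, π_2, … into P one at a time, bumping the leftmost entry strictly greater than the inserted value down to the next row. The recording tableau Q records, in position (i, j), the step at which that cell was added to P.
  Insert 7 (step 1): P = [7];  Q = [1]
  Insert 6 (step 2): P = [6] / [7];  Q = [1] / [2]
  Insert 2 (step 3): P = [2] / [6] / [7];  Q = [1] / [2] / [3]
  Insert 5 (step 4): P = [2, 5] / [6] / [7];  Q = [1, 4] / [2] / [3]
  Insert 1 (step 5): P = [1, 5] / [2] / [6] / [7];  Q = [1, 4] / [2] / [3] / [5]
  Insert 3 (step 6): P = [1, 3] / [2, 5] / [6] / [7];  Q = [1, 4] / [2, 6] / [3] / [5]
  Insert 4 (step 7): P = [1, 3, 4] / [2, 5] / [6] / [7];  Q = [1, 4, 7] / [2, 6] / [3] / [5]
Final shape: (3, 2, 1, 1).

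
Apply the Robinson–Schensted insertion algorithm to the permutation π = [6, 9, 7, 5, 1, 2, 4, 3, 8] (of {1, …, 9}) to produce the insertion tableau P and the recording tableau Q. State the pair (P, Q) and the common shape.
P = [1, 2, 3, 8] / [4, 7] / [5] / [6] / [9];  Q = [1, 2, 7, 9] / [3, 6] / [4] / [5] / [8];  common shape = (4, 2, 1, 1, 1)

Row-insert the values π_1, π_2, … into P one at a time, bumping the leftmost entry strictly greater than the inserted value down to the next row. The recording tableau Q records, in position (i, j), the step at which that cell was added to P.
  Insert 6 (step 1): P = [6];  Q = [1]
  Insert 9 (step 2): P = [6, 9];  Q = [1, 2]
  Insert 7 (step 3): P = [6, 7] / [9];  Q = [1, 2] / [3]
  Insert 5 (step 4): P = [5, 7] / [6] / [9];  Q = [1, 2] / [3] / [4]
  Insert 1 (step 5): P = [1, 7] / [5] / [6] / [9];  Q = [1, 2] / [3] / [4] / [5]
  Insert 2 (step 6): P = [1, 2] / [5, 7] / [6] / [9];  Q = [1, 2] / [3, 6] / [4] / [5]
  Insert 4 (step 7): P = [1, 2, 4] / [5, 7] / [6] / [9];  Q = [1, 2, 7] / [3, 6] / [4] / [5]
  Insert 3 (step 8): P = [1, 2, 3] / [4, 7] / [5] / [6] / [9];  Q = [1, 2, 7] / [3, 6] / [4] / [5] / [8]
  Insert 8 (step 9): P = [1, 2, 3, 8] / [4, 7] / [5] / [6] / [9];  Q = [1, 2, 7, 9] / [3, 6] / [4] / [5] / [8]
Final shape: (4, 2, 1, 1, 1).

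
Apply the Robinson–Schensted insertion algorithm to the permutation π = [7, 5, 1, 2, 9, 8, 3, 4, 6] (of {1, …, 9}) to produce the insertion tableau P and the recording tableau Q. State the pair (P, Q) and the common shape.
P = [1, 2, 3, 4, 6] / [5, 8] / [7, 9];  Q = [1, 4, 5, 8, 9] / [2, 6] / [3, 7];  common shape = (5, 2, 2)

Row-insert the values π_1, π_2, … into P one at a time, bumping the leftmost entry strictly greater than the inserted value down to the next row. The recording tableau Q records, in position (i, j), the step at which that cell was added to P.
  Insert 7 (step 1): P = [7];  Q = [1]
  Insert 5 (step 2): P = [5] / [7];  Q = [1] / [2]
  Insert 1 (step 3): P = [1] / [5] / [7];  Q = [1] / [2] / [3]
  Insert 2 (step 4): P = [1, 2] / [5] / [7];  Q = [1, 4] / [2] / [3]
  Insert 9 (step 5): P = [1, 2, 9] / [5] / [7];  Q = [1, 4, 5] / [2] / [3]
  Insert 8 (step 6): P = [1, 2, 8] / [5, 9] / [7];  Q = [1, 4, 5] / [2, 6] / [3]
  Insert 3 (step 7): P = [1, 2, 3] / [5, 8] / [7, 9];  Q = [1, 4, 5] / [2, 6] / [3, 7]
  Insert 4 (step 8): P = [1, 2, 3, 4] / [5, 8] / [7, 9];  Q = [1, 4, 5, 8] / [2, 6] / [3, 7]
  Insert 6 (step 9): P = [1, 2, 3, 4, 6] / [5, 8] / [7, 9];  Q = [1, 4, 5, 8, 9] / [2, 6] / [3, 7]
Final shape: (5, 2, 2).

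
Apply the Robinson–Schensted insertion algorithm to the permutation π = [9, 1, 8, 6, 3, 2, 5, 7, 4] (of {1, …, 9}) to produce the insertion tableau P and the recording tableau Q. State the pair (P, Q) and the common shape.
P = [1, 2, 4, 7] / [3, 5] / [6] / [8] / [9];  Q = [1, 3, 7, 8] / [2, 9] / [4] / [5] / [6];  common shape = (4, 2, 1, 1, 1)

Row-insert the values π_1, π_2, … into P one at a time, bumping the leftmost entry strictly greater than the inserted value down to the next row. The recording tableau Q records, in position (i, j), the step at which that cell was added to P.
  Insert 9 (step 1): P = [9];  Q = [1]
  Insert 1 (step 2): P = [1] / [9];  Q = [1] / [2]
  Insert 8 (step 3): P = [1, 8] / [9];  Q = [1, 3] / [2]
  Insert 6 (step 4): P = [1, 6] / [8] / [9];  Q = [1, 3] / [2] / [4]
  Insert 3 (step 5): P = [1, 3] / [6] / [8] / [9];  Q = [1, 3] / [2] / [4] / [5]
  Insert 2 (step 6): P = [1, 2] / [3] / [6] / [8] / [9];  Q = [1, 3] / [2] / [4] / [5] / [6]
  Insert 5 (step 7): P = [1, 2, 5] / [3] / [6] / [8] / [9];  Q = [1, 3, 7] / [2] / [4] / [5] / [6]
  Insert 7 (step 8): P = [1, 2, 5, 7] / [3] / [6] / [8] / [9];  Q = [1, 3, 7, 8] / [2] / [4] / [5] / [6]
  Insert 4 (step 9): P = [1, 2, 4, 7] / [3, 5] / [6] / [8] / [9];  Q = [1, 3, 7, 8] / [2, 9] / [4] / [5] / [6]
Final shape: (4, 2, 1, 1, 1).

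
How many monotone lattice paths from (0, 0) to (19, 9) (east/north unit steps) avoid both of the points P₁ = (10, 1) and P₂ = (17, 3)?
Number of paths = 6618658

Inclusion–exclusion. Total paths: C(28, 19) = 6906900. Through P₁: C(11, 10)·C(17, 9) = 267410. Through P₂: C(20, 17)·C(8, 2) = 31920. Since P₁ is strictly southwest of P₂, a monotone path through both must visit P₁ then P₂; paths through both = C(11, 10)·C(9, 7)·C(8, 2) = 11088. Avoid both = 6906900 − 267410 − 31920 + 11088 = 6618658.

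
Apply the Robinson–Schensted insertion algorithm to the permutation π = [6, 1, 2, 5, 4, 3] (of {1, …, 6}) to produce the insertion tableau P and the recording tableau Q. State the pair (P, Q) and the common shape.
P = [1, 2, 3] / [4] / [5] / [6];  Q = [1, 3, 4] / [2] / [5] / [6];  common shape = (3, 1, 1, 1)

Row-insert the values π_1, π_2, … into P one at a time, bumping the leftmost entry strictly greater than the inserted value down to the next row. The recording tableau Q records, in position (i, j), the step at which that cell was added to P.
  Insert 6 (step 1): P = [6];  Q = [1]
  Insert 1 (step 2): P = [1] / [6];  Q = [1] / [2]
  Insert 2 (step 3): P = [1, 2] / [6];  Q = [1, 3] / [2]
  Insert 5 (step 4): P = [1, 2, 5] / [6];  Q = [1, 3, 4] / [2]
  Insert 4 (step 5): P = [1, 2, 4] / [5] / [6];  Q = [1, 3, 4] / [2] / [5]
  Insert 3 (step 6): P = [1, 2, 3] / [4] / [5] / [6];  Q = [1, 3, 4] / [2] / [5] / [6]
Final shape: (3, 1, 1, 1).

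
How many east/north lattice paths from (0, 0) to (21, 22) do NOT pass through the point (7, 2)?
Number of paths = 1001938358820

Total paths from (0, 0) to (21, 22): C(43, 21) = 1052049481860. Paths through (7, 2): (paths (0, 0) → (7, 2)) × (paths (7, 2) → (21, 22)) = C(9, 7) · C(34, 14) = 36 · 1391975640 = 50111123040. Avoidance count = 1052049481860 − 50111123040 = 1001938358820.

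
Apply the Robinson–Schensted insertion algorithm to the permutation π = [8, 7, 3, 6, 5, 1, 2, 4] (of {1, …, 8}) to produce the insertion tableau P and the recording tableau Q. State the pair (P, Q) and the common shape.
P = [1, 2, 4] / [3, 5] / [6] / [7] / [8];  Q = [1, 4, 8] / [2, 7] / [3] / [5] / [6];  common shape = (3, 2, 1, 1, 1)

Row-insert the values π_1, π_2, … into P one at a time, bumping the leftmost entry strictly greater than the inserted value down to the next row. The recording tableau Q records, in position (i, j), the step at which that cell was added to P.
  Insert 8 (step 1): P = [8];  Q = [1]
  Insert 7 (step 2): P = [7] / [8];  Q = [1] / [2]
  Insert 3 (step 3): P = [3] / [7] / [8];  Q = [1] / [2] / [3]
  Insert 6 (step 4): P = [3, 6] / [7] / [8];  Q = [1, 4] / [2] / [3]
  Insert 5 (step 5): P = [3, 5] / [6] / [7] / [8];  Q = [1, 4] / [2] / [3] / [5]
  Insert 1 (step 6): P = [1, 5] / [3] / [6] / [7] / [8];  Q = [1, 4] / [2] / [3] / [5] / [6]
  Insert 2 (step 7): P = [1, 2] / [3, 5] / [6] / [7] / [8];  Q = [1, 4] / [2, 7] / [3] / [5] / [6]
  Insert 4 (step 8): P = [1, 2, 4] / [3, 5] / [6] / [7] / [8];  Q = [1, 4, 8] / [2, 7] / [3] / [5] / [6]
Final shape: (3, 2, 1, 1, 1).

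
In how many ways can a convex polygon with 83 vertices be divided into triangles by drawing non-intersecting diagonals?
C_81 = 4462290049988320482463241297506133183499654740

These polygon triangulations are counted by the Catalan number C_n = (1/(n + 1)) · C(2n, n). For n = 81: C_81 = (1/82) · C(162, 81) = 365907784099042279561985786395502921046971688680/82 = 4462290049988320482463241297506133183499654740.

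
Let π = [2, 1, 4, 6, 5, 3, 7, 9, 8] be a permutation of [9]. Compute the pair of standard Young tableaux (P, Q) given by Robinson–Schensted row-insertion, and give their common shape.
P = [1, 3, 5, 7, 8] / [2, 4, 9] / [6];  Q = [1, 3, 4, 7, 8] / [2, 5, 9] / [6];  common shape = (5, 3, 1)

Row-insert the values π_1, π_2, … into P one at a time, bumping the leftmost entry strictly greater than the inserted value down to the next row. The recording tableau Q records, in position (i, j), the step at which that cell was added to P.
  Insert 2 (step 1): P = [2];  Q = [1]
  Insert 1 (step 2): P = [1] / [2];  Q = [1] / [2]
  Insert 4 (step 3): P = [1, 4] / [2];  Q = [1, 3] / [2]
  Insert 6 (step 4): P = [1, 4, 6] / [2];  Q = [1, 3, 4] / [2]
  Insert 5 (step 5): P = [1, 4, 5] / [2, 6];  Q = [1, 3, 4] / [2, 5]
  Insert 3 (step 6): P = [1, 3, 5] / [2, 4] / [6];  Q = [1, 3, 4] / [2, 5] / [6]
  Insert 7 (step 7): P = [1, 3, 5, 7] / [2, 4] / [6];  Q = [1, 3, 4, 7] / [2, 5] / [6]
  Insert 9 (step 8): P = [1, 3, 5, 7, 9] / [2, 4] / [6];  Q = [1, 3, 4, 7, 8] / [2, 5] / [6]
  Insert 8 (step 9): P = [1, 3, 5, 7, 8] / [2, 4, 9] / [6];  Q = [1, 3, 4, 7, 8] / [2, 5, 9] / [6]
Final shape: (5, 3, 1).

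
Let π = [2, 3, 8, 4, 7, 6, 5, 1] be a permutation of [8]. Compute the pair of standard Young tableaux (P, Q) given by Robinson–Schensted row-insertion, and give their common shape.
P = [1, 3, 4, 5] / [2] / [6] / [7] / [8];  Q = [1, 2, 3, 5] / [4] / [6] / [7] / [8];  common shape = (4, 1, 1, 1, 1)

Row-insert the values π_1, π_2, … into P one at a time, bumping the leftmost entry strictly greater than the inserted value down to the next row. The recording tableau Q records, in position (i, j), the step at which that cell was added to P.
  Insert 2 (step 1): P = [2];  Q = [1]
  Insert 3 (step 2): P = [2, 3];  Q = [1, 2]
  Insert 8 (step 3): P = [2, 3, 8];  Q = [1, 2, 3]
  Insert 4 (step 4): P = [2, 3, 4] / [8];  Q = [1, 2, 3] / [4]
  Insert 7 (step 5): P = [2, 3, 4, 7] / [8];  Q = [1, 2, 3, 5] / [4]
  Insert 6 (step 6): P = [2, 3, 4, 6] / [7] / [8];  Q = [1, 2, 3, 5] / [4] / [6]
  Insert 5 (step 7): P = [2, 3, 4, 5] / [6] / [7] / [8];  Q = [1, 2, 3, 5] / [4] / [6] / [7]
  Insert 1 (step 8): P = [1, 3, 4, 5] / [2] / [6] / [7] / [8];  Q = [1, 2, 3, 5] / [4] / [6] / [7] / [8]
Final shape: (4, 1, 1, 1, 1).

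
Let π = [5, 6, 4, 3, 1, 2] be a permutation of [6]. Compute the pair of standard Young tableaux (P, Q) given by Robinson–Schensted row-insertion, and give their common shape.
P = [1, 2] / [3, 6] / [4] / [5];  Q = [1, 2] / [3, 6] / [4] / [5];  common shape = (2, 2, 1, 1)

Row-insert the values π_1, π_2, … into P one at a time, bumping the leftmost entry strictly greater than the inserted value down to the next row. The recording tableau Q records, in position (i, j), the step at which that cell was added to P.
  Insert 5 (step 1): P = [5];  Q = [1]
  Insert 6 (step 2): P = [5, 6];  Q = [1, 2]
  Insert 4 (step 3): P = [4, 6] / [5];  Q = [1, 2] / [3]
  Insert 3 (step 4): P = [3, 6] / [4] / [5];  Q = [1, 2] / [3] / [4]
  Insert 1 (step 5): P = [1, 6] / [3] / [4] / [5];  Q = [1, 2] / [3] / [4] / [5]
  Insert 2 (step 6): P = [1, 2] / [3, 6] / [4] / [5];  Q = [1, 2] / [3, 6] / [4] / [5]
Final shape: (2, 2, 1, 1).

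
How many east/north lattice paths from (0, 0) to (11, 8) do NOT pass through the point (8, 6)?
Number of paths = 45552

Total paths from (0, 0) to (11, 8): C(19, 11) = 75582. Paths through (8, 6): (paths (0, 0) → (8, 6)) × (paths (8, 6) → (11, 8)) = C(14, 8) · C(5, 3) = 3003 · 10 = 30030. Avoidance count = 75582 − 30030 = 45552.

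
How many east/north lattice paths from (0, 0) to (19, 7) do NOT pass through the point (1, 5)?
Number of paths = 656660

Total paths from (0, 0) to (19, 7): C(26, 19) = 657800. Paths through (1, 5): (paths (0, 0) → (1, 5)) × (paths (1, 5) → (19, 7)) = C(6, 1) · C(20, 18) = 6 · 190 = 1140. Avoidance count = 657800 − 1140 = 656660.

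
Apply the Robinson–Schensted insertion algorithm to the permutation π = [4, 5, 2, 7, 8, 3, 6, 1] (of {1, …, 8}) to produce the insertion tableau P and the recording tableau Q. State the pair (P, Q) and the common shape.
P = [1, 3, 6, 8] / [2, 5, 7] / [4];  Q = [1, 2, 4, 5] / [3, 6, 7] / [8];  common shape = (4, 3, 1)

Row-insert the values π_1, π_2, … into P one at a time, bumping the leftmost entry strictly greater than the inserted value down to the next row. The recording tableau Q records, in position (i, j), the step at which that cell was added to P.
  Insert 4 (step 1): P = [4];  Q = [1]
  Insert 5 (step 2): P = [4, 5];  Q = [1, 2]
  Insert 2 (step 3): P = [2, 5] / [4];  Q = [1, 2] / [3]
  Insert 7 (step 4): P = [2, 5, 7] / [4];  Q = [1, 2, 4] / [3]
  Insert 8 (step 5): P = [2, 5, 7, 8] / [4];  Q = [1, 2, 4, 5] / [3]
  Insert 3 (step 6): P = [2, 3, 7, 8] / [4, 5];  Q = [1, 2, 4, 5] / [3, 6]
  Insert 6 (step 7): P = [2, 3, 6, 8] / [4, 5, 7];  Q = [1, 2, 4, 5] / [3, 6, 7]
  Insert 1 (step 8): P = [1, 3, 6, 8] / [2, 5, 7] / [4];  Q = [1, 2, 4, 5] / [3, 6, 7] / [8]
Final shape: (4, 3, 1).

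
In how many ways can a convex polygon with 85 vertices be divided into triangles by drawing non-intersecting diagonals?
C_83 = 68854441132780194707888052034668647142985206100

These polygon triangulations are counted by the Catalan number C_n = (1/(n + 1)) · C(2n, n). For n = 83: C_83 = (1/84) · C(166, 83) = 5783773055153536355462596370912166360010757312400/84 = 68854441132780194707888052034668647142985206100.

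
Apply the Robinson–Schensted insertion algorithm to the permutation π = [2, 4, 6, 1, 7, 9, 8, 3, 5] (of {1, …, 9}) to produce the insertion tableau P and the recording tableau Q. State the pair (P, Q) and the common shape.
P = [1, 3, 5, 7, 8] / [2, 4, 6] / [9];  Q = [1, 2, 3, 5, 6] / [4, 7, 9] / [8];  common shape = (5, 3, 1)

Row-insert the values π_1, π_2, … into P one at a time, bumping the leftmost entry strictly greater than the inserted value down to the next row. The recording tableau Q records, in position (i, j), the step at which that cell was added to P.
  Insert 2 (step 1): P = [2];  Q = [1]
  Insert 4 (step 2): P = [2, 4];  Q = [1, 2]
  Insert 6 (step 3): P = [2, 4, 6];  Q = [1, 2, 3]
  Insert 1 (step 4): P = [1, 4, 6] / [2];  Q = [1, 2, 3] / [4]
  Insert 7 (step 5): P = [1, 4, 6, 7] / [2];  Q = [1, 2, 3, 5] / [4]
  Insert 9 (step 6): P = [1, 4, 6, 7, 9] / [2];  Q = [1, 2, 3, 5, 6] / [4]
  Insert 8 (step 7): P = [1, 4, 6, 7, 8] / [2, 9];  Q = [1, 2, 3, 5, 6] / [4, 7]
  Insert 3 (step 8): P = [1, 3, 6, 7, 8] / [2, 4] / [9];  Q = [1, 2, 3, 5, 6] / [4, 7] / [8]
  Insert 5 (step 9): P = [1, 3, 5, 7, 8] / [2, 4, 6] / [9];  Q = [1, 2, 3, 5, 6] / [4, 7, 9] / [8]
Final shape: (5, 3, 1).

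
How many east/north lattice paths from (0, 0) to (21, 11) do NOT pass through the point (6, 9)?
Number of paths = 128343800

Total paths from (0, 0) to (21, 11): C(32, 21) = 129024480. Paths through (6, 9): (paths (0, 0) → (6, 9)) × (paths (6, 9) → (21, 11)) = C(15, 6) · C(17, 15) = 5005 · 136 = 680680. Avoidance count = 129024480 − 680680 = 128343800.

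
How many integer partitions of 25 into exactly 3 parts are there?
p(25, 3 parts) = 52

Partitions of n into exactly k parts are in bijection with partitions of n − k into at most k parts (subtract 1 from each part). So p(25, exactly 3) = p(22, parts ≤ 3). Computing via the recurrence p(m, j) = p(m, j−1) + p(m−j, j) gives 52.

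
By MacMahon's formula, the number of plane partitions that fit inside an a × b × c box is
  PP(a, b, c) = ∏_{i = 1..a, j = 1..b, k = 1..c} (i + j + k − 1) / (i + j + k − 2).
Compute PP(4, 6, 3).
PP(4, 6, 3) = 457380

Evaluate the triple product over i = 1..4, j = 1..6, k = 1..3. The factors are (2/1) · (3/2) · (4/3) · (3/2) · (4/3) · (5/4) · (4/3) · (5/4) · … (72 factors total). The numerators and denominators telescope so the product is an integer; carrying out the multiplication exactly gives PP(4, 6, 3) = 457380.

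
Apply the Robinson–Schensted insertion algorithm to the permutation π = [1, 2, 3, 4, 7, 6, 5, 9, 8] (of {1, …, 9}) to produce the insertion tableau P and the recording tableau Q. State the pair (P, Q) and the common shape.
P = [1, 2, 3, 4, 5, 8] / [6, 9] / [7];  Q = [1, 2, 3, 4, 5, 8] / [6, 9] / [7];  common shape = (6, 2, 1)

Row-insert the values π_1, π_2, … into P one at a time, bumping the leftmost entry strictly greater than the inserted value down to the next row. The recording tableau Q records, in position (i, j), the step at which that cell was added to P.
  Insert 1 (step 1): P = [1];  Q = [1]
  Insert 2 (step 2): P = [1, 2];  Q = [1, 2]
  Insert 3 (step 3): P = [1, 2, 3];  Q = [1, 2, 3]
  Insert 4 (step 4): P = [1, 2, 3, 4];  Q = [1, 2, 3, 4]
  Insert 7 (step 5): P = [1, 2, 3, 4, 7];  Q = [1, 2, 3, 4, 5]
  Insert 6 (step 6): P = [1, 2, 3, 4, 6] / [7];  Q = [1, 2, 3, 4, 5] / [6]
  Insert 5 (step 7): P = [1, 2, 3, 4, 5] / [6] / [7];  Q = [1, 2, 3, 4, 5] / [6] / [7]
  Insert 9 (step 8): P = [1, 2, 3, 4, 5, 9] / [6] / [7];  Q = [1, 2, 3, 4, 5, 8] / [6] / [7]
  Insert 8 (step 9): P = [1, 2, 3, 4, 5, 8] / [6, 9] / [7];  Q = [1, 2, 3, 4, 5, 8] / [6, 9] / [7]
Final shape: (6, 2, 1).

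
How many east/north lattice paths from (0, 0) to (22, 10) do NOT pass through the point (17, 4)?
Number of paths = 61747170

Total paths from (0, 0) to (22, 10): C(32, 22) = 64512240. Paths through (17, 4): (paths (0, 0) → (17, 4)) × (paths (17, 4) → (22, 10)) = C(21, 17) · C(11, 5) = 5985 · 462 = 2765070. Avoidance count = 64512240 − 2765070 = 61747170.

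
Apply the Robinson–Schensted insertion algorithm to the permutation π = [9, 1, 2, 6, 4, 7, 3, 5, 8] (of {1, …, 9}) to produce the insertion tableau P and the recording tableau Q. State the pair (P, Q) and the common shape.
P = [1, 2, 3, 5, 8] / [4, 7] / [6] / [9];  Q = [1, 3, 4, 6, 9] / [2, 8] / [5] / [7];  common shape = (5, 2, 1, 1)

Row-insert the values π_1, π_2, … into P one at a time, bumping the leftmost entry strictly greater than the inserted value down to the next row. The recording tableau Q records, in position (i, j), the step at which that cell was added to P.
  Insert 9 (step 1): P = [9];  Q = [1]
  Insert 1 (step 2): P = [1] / [9];  Q = [1] / [2]
  Insert 2 (step 3): P = [1, 2] / [9];  Q = [1, 3] / [2]
  Insert 6 (step 4): P = [1, 2, 6] / [9];  Q = [1, 3, 4] / [2]
  Insert 4 (step 5): P = [1, 2, 4] / [6] / [9];  Q = [1, 3, 4] / [2] / [5]
  Insert 7 (step 6): P = [1, 2, 4, 7] / [6] / [9];  Q = [1, 3, 4, 6] / [2] / [5]
  Insert 3 (step 7): P = [1, 2, 3, 7] / [4] / [6] / [9];  Q = [1, 3, 4, 6] / [2] / [5] / [7]
  Insert 5 (step 8): P = [1, 2, 3, 5] / [4, 7] / [6] / [9];  Q = [1, 3, 4, 6] / [2, 8] / [5] / [7]
  Insert 8 (step 9): P = [1, 2, 3, 5, 8] / [4, 7] / [6] / [9];  Q = [1, 3, 4, 6, 9] / [2, 8] / [5] / [7]
Final shape: (5, 2, 1, 1).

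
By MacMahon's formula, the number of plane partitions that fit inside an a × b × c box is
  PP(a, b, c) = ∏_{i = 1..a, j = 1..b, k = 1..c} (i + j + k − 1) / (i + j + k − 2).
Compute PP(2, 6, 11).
PP(2, 6, 11) = 32821152

Evaluate the triple product over i = 1..2, j = 1..6, k = 1..11. The factors are (2/1) · (3/2) · (4/3) · (5/4) · (6/5) · (7/6) · (8/7) · (9/8) · … (132 factors total). The numerators and denominators telescope so the product is an integer; carrying out the multiplication exactly gives PP(2, 6, 11) = 32821152.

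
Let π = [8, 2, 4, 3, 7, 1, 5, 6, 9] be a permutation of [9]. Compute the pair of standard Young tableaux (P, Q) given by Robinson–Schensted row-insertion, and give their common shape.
P = [1, 3, 5, 6, 9] / [2, 7] / [4] / [8];  Q = [1, 3, 5, 8, 9] / [2, 7] / [4] / [6];  common shape = (5, 2, 1, 1)

Row-insert the values π_1, π_2, … into P one at a time, bumping the leftmost entry strictly greater than the inserted value down to the next row. The recording tableau Q records, in position (i, j), the step at which that cell was added to P.
  Insert 8 (step 1): P = [8];  Q = [1]
  Insert 2 (step 2): P = [2] / [8];  Q = [1] / [2]
  Insert 4 (step 3): P = [2, 4] / [8];  Q = [1, 3] / [2]
  Insert 3 (step 4): P = [2, 3] / [4] / [8];  Q = [1, 3] / [2] / [4]
  Insert 7 (step 5): P = [2, 3, 7] / [4] / [8];  Q = [1, 3, 5] / [2] / [4]
  Insert 1 (step 6): P = [1, 3, 7] / [2] / [4] / [8];  Q = [1, 3, 5] / [2] / [4] / [6]
  Insert 5 (step 7): P = [1, 3, 5] / [2, 7] / [4] / [8];  Q = [1, 3, 5] / [2, 7] / [4] / [6]
  Insert 6 (step 8): P = [1, 3, 5, 6] / [2, 7] / [4] / [8];  Q = [1, 3, 5, 8] / [2, 7] / [4] / [6]
  Insert 9 (step 9): P = [1, 3, 5, 6, 9] / [2, 7] / [4] / [8];  Q = [1, 3, 5, 8, 9] / [2, 7] / [4] / [6]
Final shape: (5, 2, 1, 1).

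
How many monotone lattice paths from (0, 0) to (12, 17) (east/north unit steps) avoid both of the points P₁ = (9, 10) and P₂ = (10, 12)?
Number of paths = 33050823

Inclusion–exclusion. Total paths: C(29, 12) = 51895935. Through P₁: C(19, 9)·C(10, 3) = 11085360. Through P₂: C(22, 10)·C(7, 2) = 13579566. Since P₁ is strictly southwest of P₂, a monotone path through both must visit P₁ then P₂; paths through both = C(19, 9)·C(3, 1)·C(7, 2) = 5819814. Avoid both = 51895935 − 11085360 − 13579566 + 5819814 = 33050823.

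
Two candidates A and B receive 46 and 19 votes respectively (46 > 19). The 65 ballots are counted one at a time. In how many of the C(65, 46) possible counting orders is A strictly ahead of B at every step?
Strict-lead orderings = 5118189334604640

Total orderings of the 65 votes with 46 for A: C(65, 46) = 12321566916640800. By the Bertrand ballot formula (Cycle Lemma / reflection principle), the number of orderings in which A is strictly ahead of B throughout is (p − q)/(p + q) · C(p + q, p) = (46 − 19)/(46 + 19) · 12321566916640800 = 5118189334604640.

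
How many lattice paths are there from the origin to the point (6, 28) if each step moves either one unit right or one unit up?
Number of paths = 1344904

A monotone lattice path from (0, 0) to (6, 28) consists of 6 east steps and 28 north steps in some order, so it is determined by which 6 of the 34 steps are east. The count is C(34, 6) = 1344904.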